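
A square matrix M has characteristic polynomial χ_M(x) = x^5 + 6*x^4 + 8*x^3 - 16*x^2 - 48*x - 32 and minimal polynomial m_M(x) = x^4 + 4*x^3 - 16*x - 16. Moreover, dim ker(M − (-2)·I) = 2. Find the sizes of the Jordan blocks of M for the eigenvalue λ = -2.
Block sizes for λ = -2: [3, 1]

Step 1 — from the characteristic polynomial, algebraic multiplicity of λ = -2 is 4. From dim ker(M − (-2)·I) = 2, there are exactly 2 Jordan blocks for λ = -2.
Step 2 — from the minimal polynomial, the factor (x + 2)^3 tells us the largest block for λ = -2 has size 3.
Step 3 — with total size 4, 2 blocks, and largest block 3, the block sizes (in nonincreasing order) are [3, 1].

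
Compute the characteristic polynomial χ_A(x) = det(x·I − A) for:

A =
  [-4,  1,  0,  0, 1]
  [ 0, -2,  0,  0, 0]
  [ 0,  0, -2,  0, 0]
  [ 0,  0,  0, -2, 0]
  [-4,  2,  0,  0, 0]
x^5 + 10*x^4 + 40*x^3 + 80*x^2 + 80*x + 32

Expanding det(x·I − A) (e.g. by cofactor expansion or by noting that A is similar to its Jordan form J, which has the same characteristic polynomial as A) gives
  χ_A(x) = x^5 + 10*x^4 + 40*x^3 + 80*x^2 + 80*x + 32
which factors as (x + 2)^5. The eigenvalues (with algebraic multiplicities) are λ = -2 with multiplicity 5.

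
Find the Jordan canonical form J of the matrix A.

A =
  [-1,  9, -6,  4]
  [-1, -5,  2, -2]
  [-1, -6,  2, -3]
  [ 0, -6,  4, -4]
J_3(-2) ⊕ J_1(-2)

The characteristic polynomial is
  det(x·I − A) = x^4 + 8*x^3 + 24*x^2 + 32*x + 16 = (x + 2)^4

Eigenvalues and multiplicities (the geometric multiplicity of λ is n − rank(A − λI), which equals the number of Jordan blocks for λ):
  λ = -2: algebraic multiplicity = 4, geometric multiplicity = 2

Determining the block sizes for each eigenvalue:
  λ = -2: with am = 4 and gm = 2, the partition is not yet determined (e.g. several partitions of 4 into 2 parts exist). Let N = A − (-2)·I. Computing rank(N^1) = 2, rank(N^2) = 1, rank(N^3) = 0; the number of blocks of size ≥ j is rank(N^{j−1}) − rank(N^j), giving [2, 1, 1]. So we have 1 block(s) of size 3, 1 block(s) of size 1 → block sizes [3, 1]

Assembling the blocks gives a Jordan form
J =
  [-2,  1,  0,  0]
  [ 0, -2,  1,  0]
  [ 0,  0, -2,  0]
  [ 0,  0,  0, -2]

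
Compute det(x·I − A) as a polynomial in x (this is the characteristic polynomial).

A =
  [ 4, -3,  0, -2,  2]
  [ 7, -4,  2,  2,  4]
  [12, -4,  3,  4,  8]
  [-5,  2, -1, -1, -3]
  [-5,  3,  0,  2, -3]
x^5 + x^4 - 2*x^3 - 2*x^2 + x + 1

Expanding det(x·I − A) (e.g. by cofactor expansion or by noting that A is similar to its Jordan form J, which has the same characteristic polynomial as A) gives
  χ_A(x) = x^5 + x^4 - 2*x^3 - 2*x^2 + x + 1
which factors as (x - 1)^2*(x + 1)^3. The eigenvalues (with algebraic multiplicities) are λ = -1 with multiplicity 3, λ = 1 with multiplicity 2.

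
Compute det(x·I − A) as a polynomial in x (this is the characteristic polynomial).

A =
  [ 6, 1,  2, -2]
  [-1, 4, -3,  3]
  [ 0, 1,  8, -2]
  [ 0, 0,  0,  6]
x^4 - 24*x^3 + 216*x^2 - 864*x + 1296

Expanding det(x·I − A) (e.g. by cofactor expansion or by noting that A is similar to its Jordan form J, which has the same characteristic polynomial as A) gives
  χ_A(x) = x^4 - 24*x^3 + 216*x^2 - 864*x + 1296
which factors as (x - 6)^4. The eigenvalues (with algebraic multiplicities) are λ = 6 with multiplicity 4.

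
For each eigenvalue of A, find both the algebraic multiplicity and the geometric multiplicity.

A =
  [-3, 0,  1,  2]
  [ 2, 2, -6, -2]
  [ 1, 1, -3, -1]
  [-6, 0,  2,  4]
λ = 0: alg = 4, geom = 2

Step 1 — factor the characteristic polynomial to read off the algebraic multiplicities:
  χ_A(x) = x^4

Step 2 — compute geometric multiplicities via the rank-nullity identity g(λ) = n − rank(A − λI):
  rank(A − (0)·I) = 2, so dim ker(A − (0)·I) = n − 2 = 2

Summary:
  λ = 0: algebraic multiplicity = 4, geometric multiplicity = 2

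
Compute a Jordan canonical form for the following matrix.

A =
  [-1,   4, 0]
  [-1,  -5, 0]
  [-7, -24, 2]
J_2(-3) ⊕ J_1(2)

The characteristic polynomial is
  det(x·I − A) = x^3 + 4*x^2 - 3*x - 18 = (x - 2)*(x + 3)^2

Eigenvalues and multiplicities (the geometric multiplicity of λ is n − rank(A − λI), which equals the number of Jordan blocks for λ):
  λ = -3: algebraic multiplicity = 2, geometric multiplicity = 1
  λ = 2: algebraic multiplicity = 1, geometric multiplicity = 1

Determining the block sizes for each eigenvalue:
  λ = -3: one block (gm = 1), so the single block has size am = 2 → block sizes [2]
  λ = 2: one block (gm = 1), so the single block has size am = 1 → block sizes [1]

Assembling the blocks gives a Jordan form
J =
  [-3,  1, 0]
  [ 0, -3, 0]
  [ 0,  0, 2]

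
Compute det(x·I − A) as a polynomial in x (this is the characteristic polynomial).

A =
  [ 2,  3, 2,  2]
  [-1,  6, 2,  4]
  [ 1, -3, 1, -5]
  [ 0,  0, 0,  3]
x^4 - 12*x^3 + 54*x^2 - 108*x + 81

Expanding det(x·I − A) (e.g. by cofactor expansion or by noting that A is similar to its Jordan form J, which has the same characteristic polynomial as A) gives
  χ_A(x) = x^4 - 12*x^3 + 54*x^2 - 108*x + 81
which factors as (x - 3)^4. The eigenvalues (with algebraic multiplicities) are λ = 3 with multiplicity 4.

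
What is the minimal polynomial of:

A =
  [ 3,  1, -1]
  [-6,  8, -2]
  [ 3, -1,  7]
x^2 - 12*x + 36

The characteristic polynomial is χ_A(x) = (x - 6)^3, so the eigenvalues are known. The minimal polynomial is
  m_A(x) = Π_λ (x − λ)^{k_λ}
where k_λ is the size of the *largest* Jordan block for λ (equivalently, the smallest k with (A − λI)^k v = 0 for every generalised eigenvector v of λ).

  λ = 6: largest Jordan block has size 2, contributing (x − 6)^2

So m_A(x) = (x - 6)^2 = x^2 - 12*x + 36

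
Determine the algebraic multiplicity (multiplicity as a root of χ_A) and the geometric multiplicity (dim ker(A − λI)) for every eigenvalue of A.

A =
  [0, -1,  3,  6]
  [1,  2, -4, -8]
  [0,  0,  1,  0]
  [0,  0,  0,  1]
λ = 1: alg = 4, geom = 2

Step 1 — factor the characteristic polynomial to read off the algebraic multiplicities:
  χ_A(x) = (x - 1)^4

Step 2 — compute geometric multiplicities via the rank-nullity identity g(λ) = n − rank(A − λI):
  rank(A − (1)·I) = 2, so dim ker(A − (1)·I) = n − 2 = 2

Summary:
  λ = 1: algebraic multiplicity = 4, geometric multiplicity = 2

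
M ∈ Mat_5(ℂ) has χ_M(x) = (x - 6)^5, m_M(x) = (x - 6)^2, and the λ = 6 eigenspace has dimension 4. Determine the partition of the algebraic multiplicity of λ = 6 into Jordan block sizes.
Block sizes for λ = 6: [2, 1, 1, 1]

Step 1 — from the characteristic polynomial, algebraic multiplicity of λ = 6 is 5. From dim ker(M − (6)·I) = 4, there are exactly 4 Jordan blocks for λ = 6.
Step 2 — from the minimal polynomial, the factor (x − 6)^2 tells us the largest block for λ = 6 has size 2.
Step 3 — with total size 5, 4 blocks, and largest block 2, the block sizes (in nonincreasing order) are [2, 1, 1, 1].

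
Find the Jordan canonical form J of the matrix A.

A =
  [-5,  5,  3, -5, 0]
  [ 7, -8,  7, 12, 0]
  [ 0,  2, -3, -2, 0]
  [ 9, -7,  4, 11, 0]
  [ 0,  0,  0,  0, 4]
J_3(-3) ⊕ J_1(4) ⊕ J_1(4)

The characteristic polynomial is
  det(x·I − A) = x^5 + x^4 - 29*x^3 - 45*x^2 + 216*x + 432 = (x - 4)^2*(x + 3)^3

Eigenvalues and multiplicities (the geometric multiplicity of λ is n − rank(A − λI), which equals the number of Jordan blocks for λ):
  λ = -3: algebraic multiplicity = 3, geometric multiplicity = 1
  λ = 4: algebraic multiplicity = 2, geometric multiplicity = 2

Determining the block sizes for each eigenvalue:
  λ = -3: one block (gm = 1), so the single block has size am = 3 → block sizes [3]
  λ = 4: gm = am = 2, so every block has size 1 → block sizes [1, 1]

Assembling the blocks gives a Jordan form
J =
  [-3,  1,  0, 0, 0]
  [ 0, -3,  1, 0, 0]
  [ 0,  0, -3, 0, 0]
  [ 0,  0,  0, 4, 0]
  [ 0,  0,  0, 0, 4]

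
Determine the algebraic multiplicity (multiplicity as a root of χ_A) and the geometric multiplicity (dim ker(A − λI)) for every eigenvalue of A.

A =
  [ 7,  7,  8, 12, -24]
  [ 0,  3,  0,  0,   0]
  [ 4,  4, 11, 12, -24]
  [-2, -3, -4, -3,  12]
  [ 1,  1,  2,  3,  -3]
λ = 3: alg = 5, geom = 3

Step 1 — factor the characteristic polynomial to read off the algebraic multiplicities:
  χ_A(x) = (x - 3)^5

Step 2 — compute geometric multiplicities via the rank-nullity identity g(λ) = n − rank(A − λI):
  rank(A − (3)·I) = 2, so dim ker(A − (3)·I) = n − 2 = 3

Summary:
  λ = 3: algebraic multiplicity = 5, geometric multiplicity = 3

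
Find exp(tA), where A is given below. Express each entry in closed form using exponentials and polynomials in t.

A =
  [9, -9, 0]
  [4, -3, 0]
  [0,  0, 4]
e^{tA} =
  [6*t*exp(3*t) + exp(3*t), -9*t*exp(3*t), 0]
  [4*t*exp(3*t), -6*t*exp(3*t) + exp(3*t), 0]
  [0, 0, exp(4*t)]

Strategy: write A = P · J · P⁻¹ where J is a Jordan canonical form, so e^{tA} = P · e^{tJ} · P⁻¹, and e^{tJ} can be computed block-by-block.

A has Jordan form
J =
  [3, 1, 0]
  [0, 3, 0]
  [0, 0, 4]
(up to reordering of blocks).

Per-block formulas:
  For a 2×2 Jordan block J_2(3): exp(t · J_2(3)) = e^(3t)·(I + t·N), where N is the 2×2 nilpotent shift.
  For a 1×1 block at λ = 4: exp(t · [4]) = [e^(4t)].

After assembling e^{tJ} and conjugating by P, we get:

e^{tA} =
  [6*t*exp(3*t) + exp(3*t), -9*t*exp(3*t), 0]
  [4*t*exp(3*t), -6*t*exp(3*t) + exp(3*t), 0]
  [0, 0, exp(4*t)]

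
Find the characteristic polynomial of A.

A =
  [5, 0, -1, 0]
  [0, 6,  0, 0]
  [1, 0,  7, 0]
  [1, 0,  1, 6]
x^4 - 24*x^3 + 216*x^2 - 864*x + 1296

Expanding det(x·I − A) (e.g. by cofactor expansion or by noting that A is similar to its Jordan form J, which has the same characteristic polynomial as A) gives
  χ_A(x) = x^4 - 24*x^3 + 216*x^2 - 864*x + 1296
which factors as (x - 6)^4. The eigenvalues (with algebraic multiplicities) are λ = 6 with multiplicity 4.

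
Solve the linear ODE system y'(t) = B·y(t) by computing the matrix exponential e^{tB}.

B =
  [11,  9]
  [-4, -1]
e^{tB} =
  [6*t*exp(5*t) + exp(5*t), 9*t*exp(5*t)]
  [-4*t*exp(5*t), -6*t*exp(5*t) + exp(5*t)]

Strategy: write B = P · J · P⁻¹ where J is a Jordan canonical form, so e^{tB} = P · e^{tJ} · P⁻¹, and e^{tJ} can be computed block-by-block.

B has Jordan form
J =
  [5, 1]
  [0, 5]
(up to reordering of blocks).

Per-block formulas:
  For a 2×2 Jordan block J_2(5): exp(t · J_2(5)) = e^(5t)·(I + t·N), where N is the 2×2 nilpotent shift.

After assembling e^{tJ} and conjugating by P, we get:

e^{tB} =
  [6*t*exp(5*t) + exp(5*t), 9*t*exp(5*t)]
  [-4*t*exp(5*t), -6*t*exp(5*t) + exp(5*t)]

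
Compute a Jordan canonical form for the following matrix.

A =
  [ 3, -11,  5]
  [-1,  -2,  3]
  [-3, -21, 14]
J_3(5)

The characteristic polynomial is
  det(x·I − A) = x^3 - 15*x^2 + 75*x - 125 = (x - 5)^3

Eigenvalues and multiplicities (the geometric multiplicity of λ is n − rank(A − λI), which equals the number of Jordan blocks for λ):
  λ = 5: algebraic multiplicity = 3, geometric multiplicity = 1

Determining the block sizes for each eigenvalue:
  λ = 5: one block (gm = 1), so the single block has size am = 3 → block sizes [3]

Assembling the blocks gives a Jordan form
J =
  [5, 1, 0]
  [0, 5, 1]
  [0, 0, 5]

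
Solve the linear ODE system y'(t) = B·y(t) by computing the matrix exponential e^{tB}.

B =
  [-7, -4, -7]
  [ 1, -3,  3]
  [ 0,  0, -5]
e^{tB} =
  [-2*t*exp(-5*t) + exp(-5*t), -4*t*exp(-5*t), t^2*exp(-5*t) - 7*t*exp(-5*t)]
  [t*exp(-5*t), 2*t*exp(-5*t) + exp(-5*t), -t^2*exp(-5*t)/2 + 3*t*exp(-5*t)]
  [0, 0, exp(-5*t)]

Strategy: write B = P · J · P⁻¹ where J is a Jordan canonical form, so e^{tB} = P · e^{tJ} · P⁻¹, and e^{tJ} can be computed block-by-block.

B has Jordan form
J =
  [-5,  1,  0]
  [ 0, -5,  1]
  [ 0,  0, -5]
(up to reordering of blocks).

Per-block formulas:
  For a 3×3 Jordan block J_3(-5): exp(t · J_3(-5)) = e^(-5t)·(I + t·N + (t^2/2)·N^2), where N is the 3×3 nilpotent shift.

After assembling e^{tJ} and conjugating by P, we get:

e^{tB} =
  [-2*t*exp(-5*t) + exp(-5*t), -4*t*exp(-5*t), t^2*exp(-5*t) - 7*t*exp(-5*t)]
  [t*exp(-5*t), 2*t*exp(-5*t) + exp(-5*t), -t^2*exp(-5*t)/2 + 3*t*exp(-5*t)]
  [0, 0, exp(-5*t)]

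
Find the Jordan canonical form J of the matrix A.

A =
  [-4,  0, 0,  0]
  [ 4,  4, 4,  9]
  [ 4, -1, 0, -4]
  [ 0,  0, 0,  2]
J_1(-4) ⊕ J_3(2)

The characteristic polynomial is
  det(x·I − A) = x^4 - 2*x^3 - 12*x^2 + 40*x - 32 = (x - 2)^3*(x + 4)

Eigenvalues and multiplicities (the geometric multiplicity of λ is n − rank(A − λI), which equals the number of Jordan blocks for λ):
  λ = -4: algebraic multiplicity = 1, geometric multiplicity = 1
  λ = 2: algebraic multiplicity = 3, geometric multiplicity = 1

Determining the block sizes for each eigenvalue:
  λ = -4: one block (gm = 1), so the single block has size am = 1 → block sizes [1]
  λ = 2: one block (gm = 1), so the single block has size am = 3 → block sizes [3]

Assembling the blocks gives a Jordan form
J =
  [-4, 0, 0, 0]
  [ 0, 2, 1, 0]
  [ 0, 0, 2, 1]
  [ 0, 0, 0, 2]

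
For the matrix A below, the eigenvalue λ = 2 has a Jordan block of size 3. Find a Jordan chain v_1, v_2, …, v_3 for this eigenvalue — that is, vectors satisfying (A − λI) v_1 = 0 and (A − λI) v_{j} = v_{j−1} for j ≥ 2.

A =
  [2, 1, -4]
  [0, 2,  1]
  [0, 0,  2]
A Jordan chain for λ = 2 of length 3:
v_1 = (1, 0, 0)ᵀ
v_2 = (-4, 1, 0)ᵀ
v_3 = (0, 0, 1)ᵀ

Let N = A − (2)·I. We want v_3 with N^3 v_3 = 0 but N^2 v_3 ≠ 0; then v_{j-1} := N · v_j for j = 3, …, 2.

Pick v_3 = (0, 0, 1)ᵀ.
Then v_2 = N · v_3 = (-4, 1, 0)ᵀ.
Then v_1 = N · v_2 = (1, 0, 0)ᵀ.

Sanity check: (A − (2)·I) v_1 = (0, 0, 0)ᵀ = 0. ✓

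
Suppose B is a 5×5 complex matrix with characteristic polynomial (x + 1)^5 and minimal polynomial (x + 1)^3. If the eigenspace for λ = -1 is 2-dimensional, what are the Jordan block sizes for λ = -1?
Block sizes for λ = -1: [3, 2]

Step 1 — from the characteristic polynomial, algebraic multiplicity of λ = -1 is 5. From dim ker(B − (-1)·I) = 2, there are exactly 2 Jordan blocks for λ = -1.
Step 2 — from the minimal polynomial, the factor (x + 1)^3 tells us the largest block for λ = -1 has size 3.
Step 3 — with total size 5, 2 blocks, and largest block 3, the block sizes (in nonincreasing order) are [3, 2].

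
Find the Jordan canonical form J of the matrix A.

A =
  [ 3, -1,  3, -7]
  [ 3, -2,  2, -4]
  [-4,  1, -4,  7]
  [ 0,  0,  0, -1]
J_3(-1) ⊕ J_1(-1)

The characteristic polynomial is
  det(x·I − A) = x^4 + 4*x^3 + 6*x^2 + 4*x + 1 = (x + 1)^4

Eigenvalues and multiplicities (the geometric multiplicity of λ is n − rank(A − λI), which equals the number of Jordan blocks for λ):
  λ = -1: algebraic multiplicity = 4, geometric multiplicity = 2

Determining the block sizes for each eigenvalue:
  λ = -1: with am = 4 and gm = 2, the partition is not yet determined (e.g. several partitions of 4 into 2 parts exist). Let N = A − (-1)·I. Computing rank(N^1) = 2, rank(N^2) = 1, rank(N^3) = 0; the number of blocks of size ≥ j is rank(N^{j−1}) − rank(N^j), giving [2, 1, 1]. So we have 1 block(s) of size 3, 1 block(s) of size 1 → block sizes [3, 1]

Assembling the blocks gives a Jordan form
J =
  [-1,  1,  0,  0]
  [ 0, -1,  1,  0]
  [ 0,  0, -1,  0]
  [ 0,  0,  0, -1]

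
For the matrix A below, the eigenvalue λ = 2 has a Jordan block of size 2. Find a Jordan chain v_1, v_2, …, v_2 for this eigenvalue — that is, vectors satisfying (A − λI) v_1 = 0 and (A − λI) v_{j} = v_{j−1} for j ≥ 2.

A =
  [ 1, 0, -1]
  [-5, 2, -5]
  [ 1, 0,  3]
A Jordan chain for λ = 2 of length 2:
v_1 = (-1, -5, 1)ᵀ
v_2 = (1, 0, 0)ᵀ

Let N = A − (2)·I. We want v_2 with N^2 v_2 = 0 but N^1 v_2 ≠ 0; then v_{j-1} := N · v_j for j = 2, …, 2.

Pick v_2 = (1, 0, 0)ᵀ.
Then v_1 = N · v_2 = (-1, -5, 1)ᵀ.

Sanity check: (A − (2)·I) v_1 = (0, 0, 0)ᵀ = 0. ✓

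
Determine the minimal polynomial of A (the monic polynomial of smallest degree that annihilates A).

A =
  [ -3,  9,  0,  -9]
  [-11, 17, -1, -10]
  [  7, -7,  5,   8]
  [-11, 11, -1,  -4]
x^3 - 9*x^2 + 108

The characteristic polynomial is χ_A(x) = (x - 6)^3*(x + 3), so the eigenvalues are known. The minimal polynomial is
  m_A(x) = Π_λ (x − λ)^{k_λ}
where k_λ is the size of the *largest* Jordan block for λ (equivalently, the smallest k with (A − λI)^k v = 0 for every generalised eigenvector v of λ).

  λ = -3: largest Jordan block has size 1, contributing (x + 3)
  λ = 6: largest Jordan block has size 2, contributing (x − 6)^2

So m_A(x) = (x - 6)^2*(x + 3) = x^3 - 9*x^2 + 108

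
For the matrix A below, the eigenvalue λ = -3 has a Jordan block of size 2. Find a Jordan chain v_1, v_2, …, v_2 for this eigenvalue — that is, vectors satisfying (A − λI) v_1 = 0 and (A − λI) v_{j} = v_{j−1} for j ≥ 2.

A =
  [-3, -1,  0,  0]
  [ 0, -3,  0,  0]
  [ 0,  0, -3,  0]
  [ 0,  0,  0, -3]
A Jordan chain for λ = -3 of length 2:
v_1 = (-1, 0, 0, 0)ᵀ
v_2 = (0, 1, 0, 0)ᵀ

Let N = A − (-3)·I. We want v_2 with N^2 v_2 = 0 but N^1 v_2 ≠ 0; then v_{j-1} := N · v_j for j = 2, …, 2.

Pick v_2 = (0, 1, 0, 0)ᵀ.
Then v_1 = N · v_2 = (-1, 0, 0, 0)ᵀ.

Sanity check: (A − (-3)·I) v_1 = (0, 0, 0, 0)ᵀ = 0. ✓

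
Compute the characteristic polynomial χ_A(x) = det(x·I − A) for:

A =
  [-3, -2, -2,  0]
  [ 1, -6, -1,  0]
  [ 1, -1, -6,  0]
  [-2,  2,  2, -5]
x^4 + 20*x^3 + 150*x^2 + 500*x + 625

Expanding det(x·I − A) (e.g. by cofactor expansion or by noting that A is similar to its Jordan form J, which has the same characteristic polynomial as A) gives
  χ_A(x) = x^4 + 20*x^3 + 150*x^2 + 500*x + 625
which factors as (x + 5)^4. The eigenvalues (with algebraic multiplicities) are λ = -5 with multiplicity 4.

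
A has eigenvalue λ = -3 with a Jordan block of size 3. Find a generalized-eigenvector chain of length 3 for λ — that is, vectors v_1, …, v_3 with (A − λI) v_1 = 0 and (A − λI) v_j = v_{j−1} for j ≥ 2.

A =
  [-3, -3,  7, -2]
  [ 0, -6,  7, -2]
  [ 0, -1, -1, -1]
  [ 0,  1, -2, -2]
A Jordan chain for λ = -3 of length 3:
v_1 = (-3, -3, -1, 1)ᵀ
v_2 = (7, 7, 2, -2)ᵀ
v_3 = (0, 0, 1, 0)ᵀ

Let N = A − (-3)·I. We want v_3 with N^3 v_3 = 0 but N^2 v_3 ≠ 0; then v_{j-1} := N · v_j for j = 3, …, 2.

Pick v_3 = (0, 0, 1, 0)ᵀ.
Then v_2 = N · v_3 = (7, 7, 2, -2)ᵀ.
Then v_1 = N · v_2 = (-3, -3, -1, 1)ᵀ.

Sanity check: (A − (-3)·I) v_1 = (0, 0, 0, 0)ᵀ = 0. ✓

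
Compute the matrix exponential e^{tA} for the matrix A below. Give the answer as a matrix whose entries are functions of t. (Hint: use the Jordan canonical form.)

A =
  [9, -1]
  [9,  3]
e^{tA} =
  [3*t*exp(6*t) + exp(6*t), -t*exp(6*t)]
  [9*t*exp(6*t), -3*t*exp(6*t) + exp(6*t)]

Strategy: write A = P · J · P⁻¹ where J is a Jordan canonical form, so e^{tA} = P · e^{tJ} · P⁻¹, and e^{tJ} can be computed block-by-block.

A has Jordan form
J =
  [6, 1]
  [0, 6]
(up to reordering of blocks).

Per-block formulas:
  For a 2×2 Jordan block J_2(6): exp(t · J_2(6)) = e^(6t)·(I + t·N), where N is the 2×2 nilpotent shift.

After assembling e^{tJ} and conjugating by P, we get:

e^{tA} =
  [3*t*exp(6*t) + exp(6*t), -t*exp(6*t)]
  [9*t*exp(6*t), -3*t*exp(6*t) + exp(6*t)]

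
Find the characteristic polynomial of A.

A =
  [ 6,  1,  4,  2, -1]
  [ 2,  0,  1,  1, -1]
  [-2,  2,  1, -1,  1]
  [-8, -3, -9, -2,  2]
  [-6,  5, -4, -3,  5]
x^5 - 10*x^4 + 40*x^3 - 80*x^2 + 80*x - 32

Expanding det(x·I − A) (e.g. by cofactor expansion or by noting that A is similar to its Jordan form J, which has the same characteristic polynomial as A) gives
  χ_A(x) = x^5 - 10*x^4 + 40*x^3 - 80*x^2 + 80*x - 32
which factors as (x - 2)^5. The eigenvalues (with algebraic multiplicities) are λ = 2 with multiplicity 5.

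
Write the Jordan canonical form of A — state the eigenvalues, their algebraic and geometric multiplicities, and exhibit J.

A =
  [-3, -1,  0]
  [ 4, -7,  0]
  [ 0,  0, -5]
J_2(-5) ⊕ J_1(-5)

The characteristic polynomial is
  det(x·I − A) = x^3 + 15*x^2 + 75*x + 125 = (x + 5)^3

Eigenvalues and multiplicities (the geometric multiplicity of λ is n − rank(A − λI), which equals the number of Jordan blocks for λ):
  λ = -5: algebraic multiplicity = 3, geometric multiplicity = 2

Determining the block sizes for each eigenvalue:
  λ = -5: 2 blocks summing to 3 forces exactly one block of size 2 and the rest size 1 → block sizes [2, 1]

Assembling the blocks gives a Jordan form
J =
  [-5,  1,  0]
  [ 0, -5,  0]
  [ 0,  0, -5]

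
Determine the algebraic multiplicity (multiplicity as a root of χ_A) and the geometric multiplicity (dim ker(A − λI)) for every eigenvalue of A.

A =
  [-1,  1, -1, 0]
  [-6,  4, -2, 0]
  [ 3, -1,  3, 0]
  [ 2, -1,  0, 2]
λ = 2: alg = 4, geom = 2

Step 1 — factor the characteristic polynomial to read off the algebraic multiplicities:
  χ_A(x) = (x - 2)^4

Step 2 — compute geometric multiplicities via the rank-nullity identity g(λ) = n − rank(A − λI):
  rank(A − (2)·I) = 2, so dim ker(A − (2)·I) = n − 2 = 2

Summary:
  λ = 2: algebraic multiplicity = 4, geometric multiplicity = 2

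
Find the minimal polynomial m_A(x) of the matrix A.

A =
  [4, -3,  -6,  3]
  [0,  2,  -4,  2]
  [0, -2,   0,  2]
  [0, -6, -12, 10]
x^2 - 8*x + 16

The characteristic polynomial is χ_A(x) = (x - 4)^4, so the eigenvalues are known. The minimal polynomial is
  m_A(x) = Π_λ (x − λ)^{k_λ}
where k_λ is the size of the *largest* Jordan block for λ (equivalently, the smallest k with (A − λI)^k v = 0 for every generalised eigenvector v of λ).

  λ = 4: largest Jordan block has size 2, contributing (x − 4)^2

So m_A(x) = (x - 4)^2 = x^2 - 8*x + 16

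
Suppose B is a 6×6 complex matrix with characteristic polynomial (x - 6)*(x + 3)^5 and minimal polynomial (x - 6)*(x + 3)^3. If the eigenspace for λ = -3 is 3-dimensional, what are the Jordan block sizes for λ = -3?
Block sizes for λ = -3: [3, 1, 1]

Step 1 — from the characteristic polynomial, algebraic multiplicity of λ = -3 is 5. From dim ker(B − (-3)·I) = 3, there are exactly 3 Jordan blocks for λ = -3.
Step 2 — from the minimal polynomial, the factor (x + 3)^3 tells us the largest block for λ = -3 has size 3.
Step 3 — with total size 5, 3 blocks, and largest block 3, the block sizes (in nonincreasing order) are [3, 1, 1].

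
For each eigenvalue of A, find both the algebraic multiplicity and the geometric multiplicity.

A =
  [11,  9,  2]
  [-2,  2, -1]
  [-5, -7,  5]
λ = 6: alg = 3, geom = 1

Step 1 — factor the characteristic polynomial to read off the algebraic multiplicities:
  χ_A(x) = (x - 6)^3

Step 2 — compute geometric multiplicities via the rank-nullity identity g(λ) = n − rank(A − λI):
  rank(A − (6)·I) = 2, so dim ker(A − (6)·I) = n − 2 = 1

Summary:
  λ = 6: algebraic multiplicity = 3, geometric multiplicity = 1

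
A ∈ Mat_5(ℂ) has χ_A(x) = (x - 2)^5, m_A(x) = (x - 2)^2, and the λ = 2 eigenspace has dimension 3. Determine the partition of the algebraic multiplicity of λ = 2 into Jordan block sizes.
Block sizes for λ = 2: [2, 2, 1]

Step 1 — from the characteristic polynomial, algebraic multiplicity of λ = 2 is 5. From dim ker(A − (2)·I) = 3, there are exactly 3 Jordan blocks for λ = 2.
Step 2 — from the minimal polynomial, the factor (x − 2)^2 tells us the largest block for λ = 2 has size 2.
Step 3 — with total size 5, 3 blocks, and largest block 2, the block sizes (in nonincreasing order) are [2, 2, 1].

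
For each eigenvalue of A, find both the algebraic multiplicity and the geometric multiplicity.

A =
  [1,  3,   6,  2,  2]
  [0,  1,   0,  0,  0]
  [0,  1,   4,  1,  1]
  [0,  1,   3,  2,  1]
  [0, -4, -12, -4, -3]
λ = 1: alg = 5, geom = 3

Step 1 — factor the characteristic polynomial to read off the algebraic multiplicities:
  χ_A(x) = (x - 1)^5

Step 2 — compute geometric multiplicities via the rank-nullity identity g(λ) = n − rank(A − λI):
  rank(A − (1)·I) = 2, so dim ker(A − (1)·I) = n − 2 = 3

Summary:
  λ = 1: algebraic multiplicity = 5, geometric multiplicity = 3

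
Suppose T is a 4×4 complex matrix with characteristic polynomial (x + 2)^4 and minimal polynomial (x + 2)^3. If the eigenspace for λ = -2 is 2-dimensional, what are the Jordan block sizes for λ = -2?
Block sizes for λ = -2: [3, 1]

Step 1 — from the characteristic polynomial, algebraic multiplicity of λ = -2 is 4. From dim ker(T − (-2)·I) = 2, there are exactly 2 Jordan blocks for λ = -2.
Step 2 — from the minimal polynomial, the factor (x + 2)^3 tells us the largest block for λ = -2 has size 3.
Step 3 — with total size 4, 2 blocks, and largest block 3, the block sizes (in nonincreasing order) are [3, 1].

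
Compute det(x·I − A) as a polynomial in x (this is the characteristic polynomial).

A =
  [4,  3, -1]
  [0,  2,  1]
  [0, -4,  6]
x^3 - 12*x^2 + 48*x - 64

Expanding det(x·I − A) (e.g. by cofactor expansion or by noting that A is similar to its Jordan form J, which has the same characteristic polynomial as A) gives
  χ_A(x) = x^3 - 12*x^2 + 48*x - 64
which factors as (x - 4)^3. The eigenvalues (with algebraic multiplicities) are λ = 4 with multiplicity 3.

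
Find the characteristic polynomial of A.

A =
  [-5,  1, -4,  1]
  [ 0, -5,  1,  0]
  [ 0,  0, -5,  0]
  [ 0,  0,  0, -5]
x^4 + 20*x^3 + 150*x^2 + 500*x + 625

Expanding det(x·I − A) (e.g. by cofactor expansion or by noting that A is similar to its Jordan form J, which has the same characteristic polynomial as A) gives
  χ_A(x) = x^4 + 20*x^3 + 150*x^2 + 500*x + 625
which factors as (x + 5)^4. The eigenvalues (with algebraic multiplicities) are λ = -5 with multiplicity 4.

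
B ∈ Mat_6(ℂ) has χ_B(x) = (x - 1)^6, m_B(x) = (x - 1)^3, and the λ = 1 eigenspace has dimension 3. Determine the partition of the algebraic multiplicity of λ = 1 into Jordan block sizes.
Block sizes for λ = 1: [3, 2, 1]

Step 1 — from the characteristic polynomial, algebraic multiplicity of λ = 1 is 6. From dim ker(B − (1)·I) = 3, there are exactly 3 Jordan blocks for λ = 1.
Step 2 — from the minimal polynomial, the factor (x − 1)^3 tells us the largest block for λ = 1 has size 3.
Step 3 — with total size 6, 3 blocks, and largest block 3, the block sizes (in nonincreasing order) are [3, 2, 1].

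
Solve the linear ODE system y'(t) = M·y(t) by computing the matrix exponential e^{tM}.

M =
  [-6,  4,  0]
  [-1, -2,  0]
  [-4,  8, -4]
e^{tM} =
  [-2*t*exp(-4*t) + exp(-4*t), 4*t*exp(-4*t), 0]
  [-t*exp(-4*t), 2*t*exp(-4*t) + exp(-4*t), 0]
  [-4*t*exp(-4*t), 8*t*exp(-4*t), exp(-4*t)]

Strategy: write M = P · J · P⁻¹ where J is a Jordan canonical form, so e^{tM} = P · e^{tJ} · P⁻¹, and e^{tJ} can be computed block-by-block.

M has Jordan form
J =
  [-4,  1,  0]
  [ 0, -4,  0]
  [ 0,  0, -4]
(up to reordering of blocks).

Per-block formulas:
  For a 2×2 Jordan block J_2(-4): exp(t · J_2(-4)) = e^(-4t)·(I + t·N), where N is the 2×2 nilpotent shift.
  For a 1×1 block at λ = -4: exp(t · [-4]) = [e^(-4t)].

After assembling e^{tJ} and conjugating by P, we get:

e^{tM} =
  [-2*t*exp(-4*t) + exp(-4*t), 4*t*exp(-4*t), 0]
  [-t*exp(-4*t), 2*t*exp(-4*t) + exp(-4*t), 0]
  [-4*t*exp(-4*t), 8*t*exp(-4*t), exp(-4*t)]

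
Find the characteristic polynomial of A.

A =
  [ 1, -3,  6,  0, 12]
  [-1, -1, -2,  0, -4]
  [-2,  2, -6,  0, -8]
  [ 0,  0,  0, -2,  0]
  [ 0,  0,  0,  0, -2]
x^5 + 10*x^4 + 40*x^3 + 80*x^2 + 80*x + 32

Expanding det(x·I − A) (e.g. by cofactor expansion or by noting that A is similar to its Jordan form J, which has the same characteristic polynomial as A) gives
  χ_A(x) = x^5 + 10*x^4 + 40*x^3 + 80*x^2 + 80*x + 32
which factors as (x + 2)^5. The eigenvalues (with algebraic multiplicities) are λ = -2 with multiplicity 5.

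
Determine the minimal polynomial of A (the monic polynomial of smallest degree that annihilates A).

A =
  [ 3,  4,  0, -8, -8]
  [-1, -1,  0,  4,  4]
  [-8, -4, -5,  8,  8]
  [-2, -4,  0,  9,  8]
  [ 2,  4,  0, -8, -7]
x^3 + 3*x^2 - 9*x + 5

The characteristic polynomial is χ_A(x) = (x - 1)^4*(x + 5), so the eigenvalues are known. The minimal polynomial is
  m_A(x) = Π_λ (x − λ)^{k_λ}
where k_λ is the size of the *largest* Jordan block for λ (equivalently, the smallest k with (A − λI)^k v = 0 for every generalised eigenvector v of λ).

  λ = -5: largest Jordan block has size 1, contributing (x + 5)
  λ = 1: largest Jordan block has size 2, contributing (x − 1)^2

So m_A(x) = (x - 1)^2*(x + 5) = x^3 + 3*x^2 - 9*x + 5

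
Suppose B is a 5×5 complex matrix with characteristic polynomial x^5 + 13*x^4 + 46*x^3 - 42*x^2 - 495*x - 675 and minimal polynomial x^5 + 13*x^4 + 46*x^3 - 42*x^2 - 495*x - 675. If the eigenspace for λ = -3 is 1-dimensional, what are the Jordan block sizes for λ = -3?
Block sizes for λ = -3: [2]

Step 1 — from the characteristic polynomial, algebraic multiplicity of λ = -3 is 2. From dim ker(B − (-3)·I) = 1, there are exactly 1 Jordan blocks for λ = -3.
Step 2 — from the minimal polynomial, the factor (x + 3)^2 tells us the largest block for λ = -3 has size 2.
Step 3 — with total size 2, 1 blocks, and largest block 2, the block sizes (in nonincreasing order) are [2].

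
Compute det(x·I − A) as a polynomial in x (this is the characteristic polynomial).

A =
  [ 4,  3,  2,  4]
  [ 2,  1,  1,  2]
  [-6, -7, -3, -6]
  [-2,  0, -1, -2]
x^4

Expanding det(x·I − A) (e.g. by cofactor expansion or by noting that A is similar to its Jordan form J, which has the same characteristic polynomial as A) gives
  χ_A(x) = x^4
which factors as x^4. The eigenvalues (with algebraic multiplicities) are λ = 0 with multiplicity 4.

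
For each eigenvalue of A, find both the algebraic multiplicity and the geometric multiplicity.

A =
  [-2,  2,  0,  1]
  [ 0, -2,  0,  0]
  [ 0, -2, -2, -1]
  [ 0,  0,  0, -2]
λ = -2: alg = 4, geom = 3

Step 1 — factor the characteristic polynomial to read off the algebraic multiplicities:
  χ_A(x) = (x + 2)^4

Step 2 — compute geometric multiplicities via the rank-nullity identity g(λ) = n − rank(A − λI):
  rank(A − (-2)·I) = 1, so dim ker(A − (-2)·I) = n − 1 = 3

Summary:
  λ = -2: algebraic multiplicity = 4, geometric multiplicity = 3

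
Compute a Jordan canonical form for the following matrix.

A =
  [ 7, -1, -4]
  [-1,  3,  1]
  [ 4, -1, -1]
J_3(3)

The characteristic polynomial is
  det(x·I − A) = x^3 - 9*x^2 + 27*x - 27 = (x - 3)^3

Eigenvalues and multiplicities (the geometric multiplicity of λ is n − rank(A − λI), which equals the number of Jordan blocks for λ):
  λ = 3: algebraic multiplicity = 3, geometric multiplicity = 1

Determining the block sizes for each eigenvalue:
  λ = 3: one block (gm = 1), so the single block has size am = 3 → block sizes [3]

Assembling the blocks gives a Jordan form
J =
  [3, 1, 0]
  [0, 3, 1]
  [0, 0, 3]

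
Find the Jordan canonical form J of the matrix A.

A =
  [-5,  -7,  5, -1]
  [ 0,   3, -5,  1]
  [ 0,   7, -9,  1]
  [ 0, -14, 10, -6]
J_1(-5) ⊕ J_2(-4) ⊕ J_1(-4)

The characteristic polynomial is
  det(x·I − A) = x^4 + 17*x^3 + 108*x^2 + 304*x + 320 = (x + 4)^3*(x + 5)

Eigenvalues and multiplicities (the geometric multiplicity of λ is n − rank(A − λI), which equals the number of Jordan blocks for λ):
  λ = -5: algebraic multiplicity = 1, geometric multiplicity = 1
  λ = -4: algebraic multiplicity = 3, geometric multiplicity = 2

Determining the block sizes for each eigenvalue:
  λ = -5: one block (gm = 1), so the single block has size am = 1 → block sizes [1]
  λ = -4: 2 blocks summing to 3 forces exactly one block of size 2 and the rest size 1 → block sizes [2, 1]

Assembling the blocks gives a Jordan form
J =
  [-5,  0,  0,  0]
  [ 0, -4,  1,  0]
  [ 0,  0, -4,  0]
  [ 0,  0,  0, -4]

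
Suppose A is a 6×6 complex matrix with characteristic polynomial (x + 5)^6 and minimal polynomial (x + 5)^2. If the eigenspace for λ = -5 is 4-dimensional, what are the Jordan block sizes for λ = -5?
Block sizes for λ = -5: [2, 2, 1, 1]

Step 1 — from the characteristic polynomial, algebraic multiplicity of λ = -5 is 6. From dim ker(A − (-5)·I) = 4, there are exactly 4 Jordan blocks for λ = -5.
Step 2 — from the minimal polynomial, the factor (x + 5)^2 tells us the largest block for λ = -5 has size 2.
Step 3 — with total size 6, 4 blocks, and largest block 2, the block sizes (in nonincreasing order) are [2, 2, 1, 1].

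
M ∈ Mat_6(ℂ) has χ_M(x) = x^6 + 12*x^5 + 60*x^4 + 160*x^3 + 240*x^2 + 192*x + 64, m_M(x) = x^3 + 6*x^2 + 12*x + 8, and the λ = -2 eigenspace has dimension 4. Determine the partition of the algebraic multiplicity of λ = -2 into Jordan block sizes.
Block sizes for λ = -2: [3, 1, 1, 1]

Step 1 — from the characteristic polynomial, algebraic multiplicity of λ = -2 is 6. From dim ker(M − (-2)·I) = 4, there are exactly 4 Jordan blocks for λ = -2.
Step 2 — from the minimal polynomial, the factor (x + 2)^3 tells us the largest block for λ = -2 has size 3.
Step 3 — with total size 6, 4 blocks, and largest block 3, the block sizes (in nonincreasing order) are [3, 1, 1, 1].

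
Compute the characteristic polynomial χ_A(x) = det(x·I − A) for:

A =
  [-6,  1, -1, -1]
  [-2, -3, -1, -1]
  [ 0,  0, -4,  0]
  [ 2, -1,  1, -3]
x^4 + 16*x^3 + 96*x^2 + 256*x + 256

Expanding det(x·I − A) (e.g. by cofactor expansion or by noting that A is similar to its Jordan form J, which has the same characteristic polynomial as A) gives
  χ_A(x) = x^4 + 16*x^3 + 96*x^2 + 256*x + 256
which factors as (x + 4)^4. The eigenvalues (with algebraic multiplicities) are λ = -4 with multiplicity 4.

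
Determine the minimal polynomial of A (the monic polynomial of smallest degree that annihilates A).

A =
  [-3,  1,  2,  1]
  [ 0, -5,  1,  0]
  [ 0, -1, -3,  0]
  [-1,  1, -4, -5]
x^3 + 12*x^2 + 48*x + 64

The characteristic polynomial is χ_A(x) = (x + 4)^4, so the eigenvalues are known. The minimal polynomial is
  m_A(x) = Π_λ (x − λ)^{k_λ}
where k_λ is the size of the *largest* Jordan block for λ (equivalently, the smallest k with (A − λI)^k v = 0 for every generalised eigenvector v of λ).

  λ = -4: largest Jordan block has size 3, contributing (x + 4)^3

So m_A(x) = (x + 4)^3 = x^3 + 12*x^2 + 48*x + 64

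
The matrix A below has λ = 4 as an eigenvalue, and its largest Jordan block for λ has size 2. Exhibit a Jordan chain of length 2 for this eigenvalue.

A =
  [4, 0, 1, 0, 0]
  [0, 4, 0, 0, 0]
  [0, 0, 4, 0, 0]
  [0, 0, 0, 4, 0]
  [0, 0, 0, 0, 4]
A Jordan chain for λ = 4 of length 2:
v_1 = (1, 0, 0, 0, 0)ᵀ
v_2 = (0, 0, 1, 0, 0)ᵀ

Let N = A − (4)·I. We want v_2 with N^2 v_2 = 0 but N^1 v_2 ≠ 0; then v_{j-1} := N · v_j for j = 2, …, 2.

Pick v_2 = (0, 0, 1, 0, 0)ᵀ.
Then v_1 = N · v_2 = (1, 0, 0, 0, 0)ᵀ.

Sanity check: (A − (4)·I) v_1 = (0, 0, 0, 0, 0)ᵀ = 0. ✓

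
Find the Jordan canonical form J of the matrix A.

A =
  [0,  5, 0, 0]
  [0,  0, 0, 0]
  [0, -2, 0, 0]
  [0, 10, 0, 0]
J_2(0) ⊕ J_1(0) ⊕ J_1(0)

The characteristic polynomial is
  det(x·I − A) = x^4

Eigenvalues and multiplicities (the geometric multiplicity of λ is n − rank(A − λI), which equals the number of Jordan blocks for λ):
  λ = 0: algebraic multiplicity = 4, geometric multiplicity = 3

Determining the block sizes for each eigenvalue:
  λ = 0: 3 blocks summing to 4 forces exactly one block of size 2 and the rest size 1 → block sizes [2, 1, 1]

Assembling the blocks gives a Jordan form
J =
  [0, 1, 0, 0]
  [0, 0, 0, 0]
  [0, 0, 0, 0]
  [0, 0, 0, 0]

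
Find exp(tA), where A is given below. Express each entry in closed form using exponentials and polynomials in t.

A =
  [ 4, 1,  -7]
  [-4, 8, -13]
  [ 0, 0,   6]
e^{tA} =
  [-2*t*exp(6*t) + exp(6*t), t*exp(6*t), t^2*exp(6*t)/2 - 7*t*exp(6*t)]
  [-4*t*exp(6*t), 2*t*exp(6*t) + exp(6*t), t^2*exp(6*t) - 13*t*exp(6*t)]
  [0, 0, exp(6*t)]

Strategy: write A = P · J · P⁻¹ where J is a Jordan canonical form, so e^{tA} = P · e^{tJ} · P⁻¹, and e^{tJ} can be computed block-by-block.

A has Jordan form
J =
  [6, 1, 0]
  [0, 6, 1]
  [0, 0, 6]
(up to reordering of blocks).

Per-block formulas:
  For a 3×3 Jordan block J_3(6): exp(t · J_3(6)) = e^(6t)·(I + t·N + (t^2/2)·N^2), where N is the 3×3 nilpotent shift.

After assembling e^{tJ} and conjugating by P, we get:

e^{tA} =
  [-2*t*exp(6*t) + exp(6*t), t*exp(6*t), t^2*exp(6*t)/2 - 7*t*exp(6*t)]
  [-4*t*exp(6*t), 2*t*exp(6*t) + exp(6*t), t^2*exp(6*t) - 13*t*exp(6*t)]
  [0, 0, exp(6*t)]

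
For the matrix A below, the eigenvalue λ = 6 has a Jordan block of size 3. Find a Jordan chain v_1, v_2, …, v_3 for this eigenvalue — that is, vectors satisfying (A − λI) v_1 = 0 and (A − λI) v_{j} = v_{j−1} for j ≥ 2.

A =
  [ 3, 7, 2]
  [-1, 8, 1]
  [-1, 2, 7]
A Jordan chain for λ = 6 of length 3:
v_1 = (-3, -1, -1)ᵀ
v_2 = (7, 2, 2)ᵀ
v_3 = (0, 1, 0)ᵀ

Let N = A − (6)·I. We want v_3 with N^3 v_3 = 0 but N^2 v_3 ≠ 0; then v_{j-1} := N · v_j for j = 3, …, 2.

Pick v_3 = (0, 1, 0)ᵀ.
Then v_2 = N · v_3 = (7, 2, 2)ᵀ.
Then v_1 = N · v_2 = (-3, -1, -1)ᵀ.

Sanity check: (A − (6)·I) v_1 = (0, 0, 0)ᵀ = 0. ✓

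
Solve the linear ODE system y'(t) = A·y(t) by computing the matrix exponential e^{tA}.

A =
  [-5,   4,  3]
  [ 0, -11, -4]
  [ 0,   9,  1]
e^{tA} =
  [exp(-5*t), 3*t^2*exp(-5*t)/2 + 4*t*exp(-5*t), t^2*exp(-5*t) + 3*t*exp(-5*t)]
  [0, -6*t*exp(-5*t) + exp(-5*t), -4*t*exp(-5*t)]
  [0, 9*t*exp(-5*t), 6*t*exp(-5*t) + exp(-5*t)]

Strategy: write A = P · J · P⁻¹ where J is a Jordan canonical form, so e^{tA} = P · e^{tJ} · P⁻¹, and e^{tJ} can be computed block-by-block.

A has Jordan form
J =
  [-5,  1,  0]
  [ 0, -5,  1]
  [ 0,  0, -5]
(up to reordering of blocks).

Per-block formulas:
  For a 3×3 Jordan block J_3(-5): exp(t · J_3(-5)) = e^(-5t)·(I + t·N + (t^2/2)·N^2), where N is the 3×3 nilpotent shift.

After assembling e^{tJ} and conjugating by P, we get:

e^{tA} =
  [exp(-5*t), 3*t^2*exp(-5*t)/2 + 4*t*exp(-5*t), t^2*exp(-5*t) + 3*t*exp(-5*t)]
  [0, -6*t*exp(-5*t) + exp(-5*t), -4*t*exp(-5*t)]
  [0, 9*t*exp(-5*t), 6*t*exp(-5*t) + exp(-5*t)]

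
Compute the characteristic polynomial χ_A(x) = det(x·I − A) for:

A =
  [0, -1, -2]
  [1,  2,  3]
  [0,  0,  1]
x^3 - 3*x^2 + 3*x - 1

Expanding det(x·I − A) (e.g. by cofactor expansion or by noting that A is similar to its Jordan form J, which has the same characteristic polynomial as A) gives
  χ_A(x) = x^3 - 3*x^2 + 3*x - 1
which factors as (x - 1)^3. The eigenvalues (with algebraic multiplicities) are λ = 1 with multiplicity 3.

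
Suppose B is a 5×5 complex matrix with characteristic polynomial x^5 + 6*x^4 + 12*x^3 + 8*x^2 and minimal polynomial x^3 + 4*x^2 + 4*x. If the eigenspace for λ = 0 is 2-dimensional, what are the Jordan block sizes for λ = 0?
Block sizes for λ = 0: [1, 1]

Step 1 — from the characteristic polynomial, algebraic multiplicity of λ = 0 is 2. From dim ker(B − (0)·I) = 2, there are exactly 2 Jordan blocks for λ = 0.
Step 2 — from the minimal polynomial, the factor (x − 0) tells us the largest block for λ = 0 has size 1.
Step 3 — with total size 2, 2 blocks, and largest block 1, the block sizes (in nonincreasing order) are [1, 1].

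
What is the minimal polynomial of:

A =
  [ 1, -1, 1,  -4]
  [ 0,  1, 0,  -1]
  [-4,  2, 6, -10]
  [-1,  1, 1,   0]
x^3 - 6*x^2 + 12*x - 8

The characteristic polynomial is χ_A(x) = (x - 2)^4, so the eigenvalues are known. The minimal polynomial is
  m_A(x) = Π_λ (x − λ)^{k_λ}
where k_λ is the size of the *largest* Jordan block for λ (equivalently, the smallest k with (A − λI)^k v = 0 for every generalised eigenvector v of λ).

  λ = 2: largest Jordan block has size 3, contributing (x − 2)^3

So m_A(x) = (x - 2)^3 = x^3 - 6*x^2 + 12*x - 8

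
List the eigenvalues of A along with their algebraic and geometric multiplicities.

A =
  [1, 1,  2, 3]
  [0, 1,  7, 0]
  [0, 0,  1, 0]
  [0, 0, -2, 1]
λ = 1: alg = 4, geom = 2

Step 1 — factor the characteristic polynomial to read off the algebraic multiplicities:
  χ_A(x) = (x - 1)^4

Step 2 — compute geometric multiplicities via the rank-nullity identity g(λ) = n − rank(A − λI):
  rank(A − (1)·I) = 2, so dim ker(A − (1)·I) = n − 2 = 2

Summary:
  λ = 1: algebraic multiplicity = 4, geometric multiplicity = 2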